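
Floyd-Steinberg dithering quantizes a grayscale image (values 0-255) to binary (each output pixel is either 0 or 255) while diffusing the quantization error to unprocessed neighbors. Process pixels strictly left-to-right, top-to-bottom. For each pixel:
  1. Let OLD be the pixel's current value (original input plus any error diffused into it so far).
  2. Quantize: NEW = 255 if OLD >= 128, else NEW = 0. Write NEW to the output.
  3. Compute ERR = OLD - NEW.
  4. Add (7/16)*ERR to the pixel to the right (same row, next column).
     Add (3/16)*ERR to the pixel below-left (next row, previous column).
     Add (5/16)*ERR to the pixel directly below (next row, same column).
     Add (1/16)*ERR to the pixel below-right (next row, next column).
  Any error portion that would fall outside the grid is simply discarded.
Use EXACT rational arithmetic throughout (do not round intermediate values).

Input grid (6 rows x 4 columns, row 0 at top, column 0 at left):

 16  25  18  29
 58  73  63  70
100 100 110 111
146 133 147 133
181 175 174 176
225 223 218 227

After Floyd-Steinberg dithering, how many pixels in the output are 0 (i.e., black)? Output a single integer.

(0,0): OLD=16 → NEW=0, ERR=16
(0,1): OLD=32 → NEW=0, ERR=32
(0,2): OLD=32 → NEW=0, ERR=32
(0,3): OLD=43 → NEW=0, ERR=43
(1,0): OLD=69 → NEW=0, ERR=69
(1,1): OLD=1923/16 → NEW=0, ERR=1923/16
(1,2): OLD=34725/256 → NEW=255, ERR=-30555/256
(1,3): OLD=136067/4096 → NEW=0, ERR=136067/4096
(2,0): OLD=36889/256 → NEW=255, ERR=-28391/256
(2,1): OLD=145351/2048 → NEW=0, ERR=145351/2048
(2,2): OLD=7699963/65536 → NEW=0, ERR=7699963/65536
(2,3): OLD=173354957/1048576 → NEW=255, ERR=-94031923/1048576
(3,0): OLD=4084541/32768 → NEW=0, ERR=4084541/32768
(3,1): OLD=235732135/1048576 → NEW=255, ERR=-31654745/1048576
(3,2): OLD=331623565/2097152 → NEW=255, ERR=-203150195/2097152
(3,3): OLD=2346767677/33554432 → NEW=0, ERR=2346767677/33554432
(4,0): OLD=3595238421/16777216 → NEW=255, ERR=-682951659/16777216
(4,1): OLD=36878843899/268435456 → NEW=255, ERR=-31572197381/268435456
(4,2): OLD=444521612565/4294967296 → NEW=0, ERR=444521612565/4294967296
(4,3): OLD=16292158907411/68719476736 → NEW=255, ERR=-1231307660269/68719476736
(5,0): OLD=817014916737/4294967296 → NEW=255, ERR=-278201743743/4294967296
(5,1): OLD=6004992264219/34359738368 → NEW=255, ERR=-2756741019621/34359738368
(5,2): OLD=224884484075331/1099511627776 → NEW=255, ERR=-55490981007549/1099511627776
(5,3): OLD=3620282285024709/17592186044416 → NEW=255, ERR=-865725156301371/17592186044416
Output grid:
  Row 0: ....  (4 black, running=4)
  Row 1: ..#.  (3 black, running=7)
  Row 2: #..#  (2 black, running=9)
  Row 3: .##.  (2 black, running=11)
  Row 4: ##.#  (1 black, running=12)
  Row 5: ####  (0 black, running=12)

Answer: 12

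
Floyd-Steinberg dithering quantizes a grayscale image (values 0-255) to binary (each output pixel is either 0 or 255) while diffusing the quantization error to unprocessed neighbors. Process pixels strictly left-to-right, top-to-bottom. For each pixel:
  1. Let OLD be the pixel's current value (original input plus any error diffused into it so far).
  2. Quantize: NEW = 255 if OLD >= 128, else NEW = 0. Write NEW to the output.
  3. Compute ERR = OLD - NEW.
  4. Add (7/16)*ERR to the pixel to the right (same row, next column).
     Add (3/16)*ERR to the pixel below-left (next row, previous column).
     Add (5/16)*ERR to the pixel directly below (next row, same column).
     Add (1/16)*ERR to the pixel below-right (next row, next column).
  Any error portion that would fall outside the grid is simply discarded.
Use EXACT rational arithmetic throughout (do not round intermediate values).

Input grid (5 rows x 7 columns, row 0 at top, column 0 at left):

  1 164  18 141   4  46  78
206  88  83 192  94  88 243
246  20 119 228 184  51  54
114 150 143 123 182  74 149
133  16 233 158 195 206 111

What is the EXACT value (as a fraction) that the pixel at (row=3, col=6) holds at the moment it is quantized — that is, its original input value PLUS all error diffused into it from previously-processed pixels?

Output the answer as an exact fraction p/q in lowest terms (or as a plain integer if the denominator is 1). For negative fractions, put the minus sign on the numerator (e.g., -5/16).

(0,0): OLD=1 → NEW=0, ERR=1
(0,1): OLD=2631/16 → NEW=255, ERR=-1449/16
(0,2): OLD=-5535/256 → NEW=0, ERR=-5535/256
(0,3): OLD=538791/4096 → NEW=255, ERR=-505689/4096
(0,4): OLD=-3277679/65536 → NEW=0, ERR=-3277679/65536
(0,5): OLD=25290743/1048576 → NEW=0, ERR=25290743/1048576
(0,6): OLD=1485658049/16777216 → NEW=0, ERR=1485658049/16777216
(1,0): OLD=48469/256 → NEW=255, ERR=-16811/256
(1,1): OLD=55251/2048 → NEW=0, ERR=55251/2048
(1,2): OLD=3882191/65536 → NEW=0, ERR=3882191/65536
(1,3): OLD=44199203/262144 → NEW=255, ERR=-22647517/262144
(1,4): OLD=627129353/16777216 → NEW=0, ERR=627129353/16777216
(1,5): OLD=16826686681/134217728 → NEW=0, ERR=16826686681/134217728
(1,6): OLD=702288870295/2147483648 → NEW=255, ERR=154680540055/2147483648
(2,0): OLD=7554241/32768 → NEW=255, ERR=-801599/32768
(2,1): OLD=25932251/1048576 → NEW=0, ERR=25932251/1048576
(2,2): OLD=2245108049/16777216 → NEW=255, ERR=-2033082031/16777216
(2,3): OLD=21299866633/134217728 → NEW=255, ERR=-12925654007/134217728
(2,4): OLD=184313559321/1073741824 → NEW=255, ERR=-89490605799/1073741824
(2,5): OLD=2389927287411/34359738368 → NEW=0, ERR=2389927287411/34359738368
(2,6): OLD=63098379956565/549755813888 → NEW=0, ERR=63098379956565/549755813888
(3,0): OLD=1862143537/16777216 → NEW=0, ERR=1862143537/16777216
(3,1): OLD=24432619229/134217728 → NEW=255, ERR=-9792901411/134217728
(3,2): OLD=60879468327/1073741824 → NEW=0, ERR=60879468327/1073741824
(3,3): OLD=405916240065/4294967296 → NEW=0, ERR=405916240065/4294967296
(3,4): OLD=112329185079857/549755813888 → NEW=255, ERR=-27858547461583/549755813888
(3,5): OLD=395285592052899/4398046511104 → NEW=0, ERR=395285592052899/4398046511104
(3,6): OLD=16081787917893437/70368744177664 → NEW=255, ERR=-1862241847410883/70368744177664
Target (3,6): original=149, with diffused error = 16081787917893437/70368744177664

Answer: 16081787917893437/70368744177664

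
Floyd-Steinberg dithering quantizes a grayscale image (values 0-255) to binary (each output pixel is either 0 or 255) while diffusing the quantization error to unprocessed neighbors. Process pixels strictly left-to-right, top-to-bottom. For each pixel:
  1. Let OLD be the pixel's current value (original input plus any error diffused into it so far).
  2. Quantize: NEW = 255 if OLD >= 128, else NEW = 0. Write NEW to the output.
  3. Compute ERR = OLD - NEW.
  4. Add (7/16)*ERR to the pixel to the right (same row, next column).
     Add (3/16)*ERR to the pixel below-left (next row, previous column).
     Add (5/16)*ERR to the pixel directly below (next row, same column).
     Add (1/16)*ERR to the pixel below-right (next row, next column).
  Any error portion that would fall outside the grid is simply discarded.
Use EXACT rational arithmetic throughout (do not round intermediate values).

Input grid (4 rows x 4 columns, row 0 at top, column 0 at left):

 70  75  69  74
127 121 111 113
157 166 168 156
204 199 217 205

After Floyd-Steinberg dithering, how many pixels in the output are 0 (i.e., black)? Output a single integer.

Answer: 7

Derivation:
(0,0): OLD=70 → NEW=0, ERR=70
(0,1): OLD=845/8 → NEW=0, ERR=845/8
(0,2): OLD=14747/128 → NEW=0, ERR=14747/128
(0,3): OLD=254781/2048 → NEW=0, ERR=254781/2048
(1,0): OLD=21591/128 → NEW=255, ERR=-11049/128
(1,1): OLD=145633/1024 → NEW=255, ERR=-115487/1024
(1,2): OLD=4180853/32768 → NEW=0, ERR=4180853/32768
(1,3): OLD=112668227/524288 → NEW=255, ERR=-21025213/524288
(2,0): OLD=1783867/16384 → NEW=0, ERR=1783867/16384
(2,1): OLD=103242041/524288 → NEW=255, ERR=-30451399/524288
(2,2): OLD=176048701/1048576 → NEW=255, ERR=-91338179/1048576
(2,3): OLD=1901413609/16777216 → NEW=0, ERR=1901413609/16777216
(3,0): OLD=1905340555/8388608 → NEW=255, ERR=-233754485/8388608
(3,1): OLD=21358158165/134217728 → NEW=255, ERR=-12867362475/134217728
(3,2): OLD=355314348203/2147483648 → NEW=255, ERR=-192293982037/2147483648
(3,3): OLD=6727532610349/34359738368 → NEW=255, ERR=-2034200673491/34359738368
Output grid:
  Row 0: ....  (4 black, running=4)
  Row 1: ##.#  (1 black, running=5)
  Row 2: .##.  (2 black, running=7)
  Row 3: ####  (0 black, running=7)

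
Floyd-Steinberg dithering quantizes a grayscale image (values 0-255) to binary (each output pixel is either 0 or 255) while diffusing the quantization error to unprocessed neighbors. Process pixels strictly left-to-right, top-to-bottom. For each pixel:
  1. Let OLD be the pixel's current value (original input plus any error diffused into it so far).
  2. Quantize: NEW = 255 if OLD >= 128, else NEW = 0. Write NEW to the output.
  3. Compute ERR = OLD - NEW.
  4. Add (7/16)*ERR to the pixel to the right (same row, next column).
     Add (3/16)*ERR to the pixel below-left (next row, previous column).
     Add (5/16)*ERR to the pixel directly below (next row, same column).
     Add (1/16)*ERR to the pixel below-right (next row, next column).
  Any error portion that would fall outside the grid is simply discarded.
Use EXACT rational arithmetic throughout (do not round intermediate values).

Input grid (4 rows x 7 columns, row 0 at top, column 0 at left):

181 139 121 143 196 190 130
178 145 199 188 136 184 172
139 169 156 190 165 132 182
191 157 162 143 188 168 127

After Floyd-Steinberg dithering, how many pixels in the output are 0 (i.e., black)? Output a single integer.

Answer: 10

Derivation:
(0,0): OLD=181 → NEW=255, ERR=-74
(0,1): OLD=853/8 → NEW=0, ERR=853/8
(0,2): OLD=21459/128 → NEW=255, ERR=-11181/128
(0,3): OLD=214597/2048 → NEW=0, ERR=214597/2048
(0,4): OLD=7924707/32768 → NEW=255, ERR=-431133/32768
(0,5): OLD=96596789/524288 → NEW=255, ERR=-37096651/524288
(0,6): OLD=830842483/8388608 → NEW=0, ERR=830842483/8388608
(1,0): OLD=22383/128 → NEW=255, ERR=-10257/128
(1,1): OLD=125193/1024 → NEW=0, ERR=125193/1024
(1,2): OLD=8241213/32768 → NEW=255, ERR=-114627/32768
(1,3): OLD=27693945/131072 → NEW=255, ERR=-5729415/131072
(1,4): OLD=889583307/8388608 → NEW=0, ERR=889583307/8388608
(1,5): OLD=15168785211/67108864 → NEW=255, ERR=-1943975109/67108864
(1,6): OLD=199561095957/1073741824 → NEW=255, ERR=-74243069163/1073741824
(2,0): OLD=2242675/16384 → NEW=255, ERR=-1935245/16384
(2,1): OLD=78572449/524288 → NEW=255, ERR=-55120991/524288
(2,2): OLD=908951587/8388608 → NEW=0, ERR=908951587/8388608
(2,3): OLD=16335011019/67108864 → NEW=255, ERR=-777749301/67108864
(2,4): OLD=99270551163/536870912 → NEW=255, ERR=-37631531397/536870912
(2,5): OLD=1476520739817/17179869184 → NEW=0, ERR=1476520739817/17179869184
(2,6): OLD=53926321081583/274877906944 → NEW=255, ERR=-16167545189137/274877906944
(3,0): OLD=1127221955/8388608 → NEW=255, ERR=-1011873085/8388608
(3,1): OLD=5657700871/67108864 → NEW=0, ERR=5657700871/67108864
(3,2): OLD=120259705157/536870912 → NEW=255, ERR=-16642377403/536870912
(3,3): OLD=256508085043/2147483648 → NEW=0, ERR=256508085043/2147483648
(3,4): OLD=64250912642755/274877906944 → NEW=255, ERR=-5842953627965/274877906944
(3,5): OLD=374161409006201/2199023255552 → NEW=255, ERR=-186589521159559/2199023255552
(3,6): OLD=2704581454295847/35184372088832 → NEW=0, ERR=2704581454295847/35184372088832
Output grid:
  Row 0: #.#.##.  (3 black, running=3)
  Row 1: #.##.##  (2 black, running=5)
  Row 2: ##.##.#  (2 black, running=7)
  Row 3: #.#.##.  (3 black, running=10)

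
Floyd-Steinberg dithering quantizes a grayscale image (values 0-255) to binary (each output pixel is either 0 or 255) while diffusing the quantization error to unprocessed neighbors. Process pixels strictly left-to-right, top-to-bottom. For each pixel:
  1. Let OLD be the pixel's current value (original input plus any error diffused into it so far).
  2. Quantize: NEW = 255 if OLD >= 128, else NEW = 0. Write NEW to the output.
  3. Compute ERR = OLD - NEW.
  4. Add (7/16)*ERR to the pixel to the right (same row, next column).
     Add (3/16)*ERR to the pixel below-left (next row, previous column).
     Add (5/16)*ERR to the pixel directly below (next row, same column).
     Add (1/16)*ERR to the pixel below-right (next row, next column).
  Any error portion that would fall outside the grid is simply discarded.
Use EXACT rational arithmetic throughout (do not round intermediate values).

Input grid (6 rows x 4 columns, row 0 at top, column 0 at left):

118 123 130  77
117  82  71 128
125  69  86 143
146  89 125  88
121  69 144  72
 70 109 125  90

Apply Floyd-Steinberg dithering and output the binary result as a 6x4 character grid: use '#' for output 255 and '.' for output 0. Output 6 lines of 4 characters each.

Answer: .#..
#.#.
...#
#.#.
.#.#
.#..

Derivation:
(0,0): OLD=118 → NEW=0, ERR=118
(0,1): OLD=1397/8 → NEW=255, ERR=-643/8
(0,2): OLD=12139/128 → NEW=0, ERR=12139/128
(0,3): OLD=242669/2048 → NEW=0, ERR=242669/2048
(1,0): OLD=17767/128 → NEW=255, ERR=-14873/128
(1,1): OLD=31953/1024 → NEW=0, ERR=31953/1024
(1,2): OLD=4308389/32768 → NEW=255, ERR=-4047451/32768
(1,3): OLD=61297811/524288 → NEW=0, ERR=61297811/524288
(2,0): OLD=1548939/16384 → NEW=0, ERR=1548939/16384
(2,1): OLD=47023657/524288 → NEW=0, ERR=47023657/524288
(2,2): OLD=115880397/1048576 → NEW=0, ERR=115880397/1048576
(2,3): OLD=3693764345/16777216 → NEW=255, ERR=-584425735/16777216
(3,0): OLD=1613637979/8388608 → NEW=255, ERR=-525457061/8388608
(3,1): OLD=15603257221/134217728 → NEW=0, ERR=15603257221/134217728
(3,2): OLD=449833549179/2147483648 → NEW=255, ERR=-97774781061/2147483648
(3,3): OLD=2202524091613/34359738368 → NEW=0, ERR=2202524091613/34359738368
(4,0): OLD=264618728191/2147483648 → NEW=0, ERR=264618728191/2147483648
(4,1): OLD=2521786135805/17179869184 → NEW=255, ERR=-1859080506115/17179869184
(4,2): OLD=55917733752797/549755813888 → NEW=0, ERR=55917733752797/549755813888
(4,3): OLD=1175914417245979/8796093022208 → NEW=255, ERR=-1067089303417061/8796093022208
(5,0): OLD=24248961095375/274877906944 → NEW=0, ERR=24248961095375/274877906944
(5,1): OLD=1236302309452809/8796093022208 → NEW=255, ERR=-1006701411210231/8796093022208
(5,2): OLD=339549304274565/4398046511104 → NEW=0, ERR=339549304274565/4398046511104
(5,3): OLD=12979301434782877/140737488355328 → NEW=0, ERR=12979301434782877/140737488355328
Row 0: .#..
Row 1: #.#.
Row 2: ...#
Row 3: #.#.
Row 4: .#.#
Row 5: .#..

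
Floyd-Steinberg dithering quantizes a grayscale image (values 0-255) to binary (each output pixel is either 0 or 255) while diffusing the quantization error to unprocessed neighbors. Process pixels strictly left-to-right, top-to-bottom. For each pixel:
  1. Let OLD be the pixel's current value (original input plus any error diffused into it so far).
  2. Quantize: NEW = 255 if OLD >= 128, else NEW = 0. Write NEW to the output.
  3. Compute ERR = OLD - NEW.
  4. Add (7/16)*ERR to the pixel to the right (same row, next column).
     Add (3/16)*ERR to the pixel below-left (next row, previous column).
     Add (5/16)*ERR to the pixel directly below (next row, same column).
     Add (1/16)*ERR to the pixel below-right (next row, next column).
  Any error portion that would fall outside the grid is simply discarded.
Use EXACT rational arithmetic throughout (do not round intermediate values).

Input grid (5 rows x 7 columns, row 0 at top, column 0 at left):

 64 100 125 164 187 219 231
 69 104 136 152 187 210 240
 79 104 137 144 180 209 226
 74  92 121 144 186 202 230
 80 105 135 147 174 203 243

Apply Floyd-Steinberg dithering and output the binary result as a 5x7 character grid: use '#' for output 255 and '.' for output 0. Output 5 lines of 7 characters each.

Answer: .#.####
..#.###
.#.#.##
.#.####
.#.#.##

Derivation:
(0,0): OLD=64 → NEW=0, ERR=64
(0,1): OLD=128 → NEW=255, ERR=-127
(0,2): OLD=1111/16 → NEW=0, ERR=1111/16
(0,3): OLD=49761/256 → NEW=255, ERR=-15519/256
(0,4): OLD=657319/4096 → NEW=255, ERR=-387161/4096
(0,5): OLD=11642257/65536 → NEW=255, ERR=-5069423/65536
(0,6): OLD=206735095/1048576 → NEW=255, ERR=-60651785/1048576
(1,0): OLD=1043/16 → NEW=0, ERR=1043/16
(1,1): OLD=14061/128 → NEW=0, ERR=14061/128
(1,2): OLD=763721/4096 → NEW=255, ERR=-280759/4096
(1,3): OLD=1469393/16384 → NEW=0, ERR=1469393/16384
(1,4): OLD=187072703/1048576 → NEW=255, ERR=-80314177/1048576
(1,5): OLD=1137196855/8388608 → NEW=255, ERR=-1001898185/8388608
(1,6): OLD=22124009881/134217728 → NEW=255, ERR=-12101510759/134217728
(2,0): OLD=245695/2048 → NEW=0, ERR=245695/2048
(2,1): OLD=11929965/65536 → NEW=255, ERR=-4781715/65536
(2,2): OLD=112554135/1048576 → NEW=0, ERR=112554135/1048576
(2,3): OLD=1680593487/8388608 → NEW=255, ERR=-458501553/8388608
(2,4): OLD=7741873875/67108864 → NEW=0, ERR=7741873875/67108864
(2,5): OLD=430473714949/2147483648 → NEW=255, ERR=-117134615291/2147483648
(2,6): OLD=5720751768051/34359738368 → NEW=255, ERR=-3040981515789/34359738368
(3,0): OLD=102560679/1048576 → NEW=0, ERR=102560679/1048576
(3,1): OLD=1171174835/8388608 → NEW=255, ERR=-967920205/8388608
(3,2): OLD=5989752437/67108864 → NEW=0, ERR=5989752437/67108864
(3,3): OLD=52159028465/268435456 → NEW=255, ERR=-16292012815/268435456
(3,4): OLD=6248478195367/34359738368 → NEW=255, ERR=-2513255088473/34359738368
(3,5): OLD=39464007219709/274877906944 → NEW=255, ERR=-30629859051011/274877906944
(3,6): OLD=660509192808035/4398046511104 → NEW=255, ERR=-460992667523485/4398046511104
(4,0): OLD=11936084785/134217728 → NEW=0, ERR=11936084785/134217728
(4,1): OLD=280671041669/2147483648 → NEW=255, ERR=-266937288571/2147483648
(4,2): OLD=3089568169563/34359738368 → NEW=0, ERR=3089568169563/34359738368
(4,3): OLD=43770590804601/274877906944 → NEW=255, ERR=-26323275466119/274877906944
(4,4): OLD=185947181427375/2199023255552 → NEW=0, ERR=185947181427375/2199023255552
(4,5): OLD=12733052230073163/70368744177664 → NEW=255, ERR=-5210977535231157/70368744177664
(4,6): OLD=192396177297201917/1125899906842624 → NEW=255, ERR=-94708298947667203/1125899906842624
Row 0: .#.####
Row 1: ..#.###
Row 2: .#.#.##
Row 3: .#.####
Row 4: .#.#.##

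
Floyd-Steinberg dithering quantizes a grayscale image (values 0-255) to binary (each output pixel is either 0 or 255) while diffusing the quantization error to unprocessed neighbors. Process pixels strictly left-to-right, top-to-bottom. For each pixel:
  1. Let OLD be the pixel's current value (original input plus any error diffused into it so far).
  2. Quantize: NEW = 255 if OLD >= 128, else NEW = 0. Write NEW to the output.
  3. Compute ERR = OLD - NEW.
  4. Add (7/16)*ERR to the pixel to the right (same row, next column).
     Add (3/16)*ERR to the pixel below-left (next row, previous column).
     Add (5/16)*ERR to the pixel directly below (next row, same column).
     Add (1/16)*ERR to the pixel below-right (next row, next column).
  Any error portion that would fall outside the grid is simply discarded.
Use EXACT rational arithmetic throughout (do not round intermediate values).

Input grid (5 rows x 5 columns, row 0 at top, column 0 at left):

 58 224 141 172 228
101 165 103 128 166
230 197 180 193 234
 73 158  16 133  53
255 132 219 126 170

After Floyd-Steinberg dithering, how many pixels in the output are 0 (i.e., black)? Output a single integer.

(0,0): OLD=58 → NEW=0, ERR=58
(0,1): OLD=1995/8 → NEW=255, ERR=-45/8
(0,2): OLD=17733/128 → NEW=255, ERR=-14907/128
(0,3): OLD=247907/2048 → NEW=0, ERR=247907/2048
(0,4): OLD=9206453/32768 → NEW=255, ERR=850613/32768
(1,0): OLD=15113/128 → NEW=0, ERR=15113/128
(1,1): OLD=201407/1024 → NEW=255, ERR=-59713/1024
(1,2): OLD=2078763/32768 → NEW=0, ERR=2078763/32768
(1,3): OLD=25057103/131072 → NEW=255, ERR=-8366257/131072
(1,4): OLD=322441741/2097152 → NEW=255, ERR=-212332019/2097152
(2,0): OLD=4193701/16384 → NEW=255, ERR=15781/16384
(2,1): OLD=104056807/524288 → NEW=255, ERR=-29636633/524288
(2,2): OLD=1337825909/8388608 → NEW=255, ERR=-801269131/8388608
(2,3): OLD=15602114447/134217728 → NEW=0, ERR=15602114447/134217728
(2,4): OLD=535212681513/2147483648 → NEW=255, ERR=-12395648727/2147483648
(3,0): OLD=525983445/8388608 → NEW=0, ERR=525983445/8388608
(3,1): OLD=10060813489/67108864 → NEW=255, ERR=-7051946831/67108864
(3,2): OLD=-89249682453/2147483648 → NEW=0, ERR=-89249682453/2147483648
(3,3): OLD=618869342227/4294967296 → NEW=255, ERR=-476347318253/4294967296
(3,4): OLD=683012214271/68719476736 → NEW=0, ERR=683012214271/68719476736
(4,0): OLD=273687662427/1073741824 → NEW=255, ERR=-116502693/1073741824
(4,1): OLD=3272445648475/34359738368 → NEW=0, ERR=3272445648475/34359738368
(4,2): OLD=121120735769013/549755813888 → NEW=255, ERR=-19066996772427/549755813888
(4,3): OLD=663520834143835/8796093022208 → NEW=0, ERR=663520834143835/8796093022208
(4,4): OLD=28031587368763901/140737488355328 → NEW=255, ERR=-7856472161844739/140737488355328
Output grid:
  Row 0: .##.#  (2 black, running=2)
  Row 1: .#.##  (2 black, running=4)
  Row 2: ###.#  (1 black, running=5)
  Row 3: .#.#.  (3 black, running=8)
  Row 4: #.#.#  (2 black, running=10)

Answer: 10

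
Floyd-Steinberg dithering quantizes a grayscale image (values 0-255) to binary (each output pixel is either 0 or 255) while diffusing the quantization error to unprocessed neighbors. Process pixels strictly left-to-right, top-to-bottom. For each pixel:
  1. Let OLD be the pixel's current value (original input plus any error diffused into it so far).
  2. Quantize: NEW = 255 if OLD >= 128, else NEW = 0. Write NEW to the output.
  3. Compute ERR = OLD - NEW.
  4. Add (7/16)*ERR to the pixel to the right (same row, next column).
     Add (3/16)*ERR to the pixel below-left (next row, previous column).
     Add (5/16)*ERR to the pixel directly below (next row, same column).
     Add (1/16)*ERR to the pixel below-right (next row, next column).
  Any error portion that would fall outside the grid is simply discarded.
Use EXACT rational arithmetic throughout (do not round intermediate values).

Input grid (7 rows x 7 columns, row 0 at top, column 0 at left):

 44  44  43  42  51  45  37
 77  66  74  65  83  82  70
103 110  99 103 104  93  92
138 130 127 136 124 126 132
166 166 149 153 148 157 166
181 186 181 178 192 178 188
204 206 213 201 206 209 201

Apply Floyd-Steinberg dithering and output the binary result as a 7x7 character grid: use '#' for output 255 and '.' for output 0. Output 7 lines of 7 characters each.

Answer: .......
.#.#.#.
.#..#..
#.#.#.#
#.##.##
##.##.#
#######

Derivation:
(0,0): OLD=44 → NEW=0, ERR=44
(0,1): OLD=253/4 → NEW=0, ERR=253/4
(0,2): OLD=4523/64 → NEW=0, ERR=4523/64
(0,3): OLD=74669/1024 → NEW=0, ERR=74669/1024
(0,4): OLD=1358267/16384 → NEW=0, ERR=1358267/16384
(0,5): OLD=21304349/262144 → NEW=0, ERR=21304349/262144
(0,6): OLD=304319691/4194304 → NEW=0, ERR=304319691/4194304
(1,0): OLD=6567/64 → NEW=0, ERR=6567/64
(1,1): OLD=75089/512 → NEW=255, ERR=-55471/512
(1,2): OLD=1086437/16384 → NEW=0, ERR=1086437/16384
(1,3): OLD=8962657/65536 → NEW=255, ERR=-7749023/65536
(1,4): OLD=322844259/4194304 → NEW=0, ERR=322844259/4194304
(1,5): OLD=5363930003/33554432 → NEW=255, ERR=-3192450157/33554432
(1,6): OLD=30133557053/536870912 → NEW=0, ERR=30133557053/536870912
(2,0): OLD=940043/8192 → NEW=0, ERR=940043/8192
(2,1): OLD=38061545/262144 → NEW=255, ERR=-28785175/262144
(2,2): OLD=179265403/4194304 → NEW=0, ERR=179265403/4194304
(2,3): OLD=3467022051/33554432 → NEW=0, ERR=3467022051/33554432
(2,4): OLD=39736324659/268435456 → NEW=255, ERR=-28714716621/268435456
(2,5): OLD=273186608113/8589934592 → NEW=0, ERR=273186608113/8589934592
(2,6): OLD=16150107300263/137438953472 → NEW=0, ERR=16150107300263/137438953472
(3,0): OLD=642865307/4194304 → NEW=255, ERR=-426682213/4194304
(3,1): OLD=2226830527/33554432 → NEW=0, ERR=2226830527/33554432
(3,2): OLD=48828799693/268435456 → NEW=255, ERR=-19622241587/268435456
(3,3): OLD=127692394779/1073741824 → NEW=0, ERR=127692394779/1073741824
(3,4): OLD=21305967148187/137438953472 → NEW=255, ERR=-13740965987173/137438953472
(3,5): OLD=118246741964609/1099511627776 → NEW=0, ERR=118246741964609/1099511627776
(3,6): OLD=3830867929464159/17592186044416 → NEW=255, ERR=-655139511861921/17592186044416
(4,0): OLD=78733774453/536870912 → NEW=255, ERR=-58168308107/536870912
(4,1): OLD=1024548654897/8589934592 → NEW=0, ERR=1024548654897/8589934592
(4,2): OLD=28145372087295/137438953472 → NEW=255, ERR=-6901561048065/137438953472
(4,3): OLD=159296638883749/1099511627776 → NEW=255, ERR=-121078826199131/1099511627776
(4,4): OLD=845975174920127/8796093022208 → NEW=0, ERR=845975174920127/8796093022208
(4,5): OLD=61770700967679583/281474976710656 → NEW=255, ERR=-10005418093537697/281474976710656
(4,6): OLD=655419616482724681/4503599627370496 → NEW=255, ERR=-492998288496751799/4503599627370496
(5,0): OLD=23296631894563/137438953472 → NEW=255, ERR=-11750301240797/137438953472
(5,1): OLD=186567169609633/1099511627776 → NEW=255, ERR=-93808295473247/1099511627776
(5,2): OLD=1009685456516695/8796093022208 → NEW=0, ERR=1009685456516695/8796093022208
(5,3): OLD=14686071846292115/70368744177664 → NEW=255, ERR=-3257957919012205/70368744177664
(5,4): OLD=847811900922423185/4503599627370496 → NEW=255, ERR=-300606004057053295/4503599627370496
(5,5): OLD=4437860343468816705/36028797018963968 → NEW=0, ERR=4437860343468816705/36028797018963968
(5,6): OLD=118439018781482435503/576460752303423488 → NEW=255, ERR=-28558473055890553937/576460752303423488
(6,0): OLD=2837369017009243/17592186044416 → NEW=255, ERR=-1648638424316837/17592186044416
(6,1): OLD=43492786774595671/281474976710656 → NEW=255, ERR=-28283332286621609/281474976710656
(6,2): OLD=859722648996937893/4503599627370496 → NEW=255, ERR=-288695255982538587/4503599627370496
(6,3): OLD=5517652008613613691/36028797018963968 → NEW=255, ERR=-3669691231222198149/36028797018963968
(6,4): OLD=11585542846192490105/72057594037927936 → NEW=255, ERR=-6789143633479133575/72057594037927936
(6,5): OLD=1778368552018347516501/9223372036854775808 → NEW=255, ERR=-573591317379620314539/9223372036854775808
(6,6): OLD=24498639652324389558275/147573952589676412928 → NEW=255, ERR=-13132718258043095738365/147573952589676412928
Row 0: .......
Row 1: .#.#.#.
Row 2: .#..#..
Row 3: #.#.#.#
Row 4: #.##.##
Row 5: ##.##.#
Row 6: #######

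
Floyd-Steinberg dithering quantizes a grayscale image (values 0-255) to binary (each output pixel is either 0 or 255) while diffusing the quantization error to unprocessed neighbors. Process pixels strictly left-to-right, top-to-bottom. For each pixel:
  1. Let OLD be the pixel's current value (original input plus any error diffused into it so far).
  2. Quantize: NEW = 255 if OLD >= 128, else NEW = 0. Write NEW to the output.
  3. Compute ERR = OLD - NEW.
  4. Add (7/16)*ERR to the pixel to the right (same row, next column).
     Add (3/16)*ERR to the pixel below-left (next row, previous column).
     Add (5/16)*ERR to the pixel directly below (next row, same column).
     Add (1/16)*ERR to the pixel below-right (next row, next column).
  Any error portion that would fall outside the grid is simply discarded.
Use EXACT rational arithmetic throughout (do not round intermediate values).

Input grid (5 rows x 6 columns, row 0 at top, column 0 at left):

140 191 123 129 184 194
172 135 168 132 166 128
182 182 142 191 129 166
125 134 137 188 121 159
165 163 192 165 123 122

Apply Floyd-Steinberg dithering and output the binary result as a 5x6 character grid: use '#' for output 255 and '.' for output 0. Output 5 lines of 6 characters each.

Answer: ##.###
.#.#..
##.###
.#.#.#
#.##..

Derivation:
(0,0): OLD=140 → NEW=255, ERR=-115
(0,1): OLD=2251/16 → NEW=255, ERR=-1829/16
(0,2): OLD=18685/256 → NEW=0, ERR=18685/256
(0,3): OLD=659179/4096 → NEW=255, ERR=-385301/4096
(0,4): OLD=9361517/65536 → NEW=255, ERR=-7350163/65536
(0,5): OLD=151972603/1048576 → NEW=255, ERR=-115414277/1048576
(1,0): OLD=29345/256 → NEW=0, ERR=29345/256
(1,1): OLD=319335/2048 → NEW=255, ERR=-202905/2048
(1,2): OLD=8040051/65536 → NEW=0, ERR=8040051/65536
(1,3): OLD=36650295/262144 → NEW=255, ERR=-30196425/262144
(1,4): OLD=906625029/16777216 → NEW=0, ERR=906625029/16777216
(1,5): OLD=29591329683/268435456 → NEW=0, ERR=29591329683/268435456
(2,0): OLD=6528861/32768 → NEW=255, ERR=-1826979/32768
(2,1): OLD=164430799/1048576 → NEW=255, ERR=-102956081/1048576
(2,2): OLD=1838631725/16777216 → NEW=0, ERR=1838631725/16777216
(2,3): OLD=29628433157/134217728 → NEW=255, ERR=-4597087483/134217728
(2,4): OLD=620074408591/4294967296 → NEW=255, ERR=-475142251889/4294967296
(2,5): OLD=10680839757017/68719476736 → NEW=255, ERR=-6842626810663/68719476736
(3,0): OLD=1495967117/16777216 → NEW=0, ERR=1495967117/16777216
(3,1): OLD=21393058185/134217728 → NEW=255, ERR=-12832462455/134217728
(3,2): OLD=125476825387/1073741824 → NEW=0, ERR=125476825387/1073741824
(3,3): OLD=14742341705857/68719476736 → NEW=255, ERR=-2781124861823/68719476736
(3,4): OLD=26340031776865/549755813888 → NEW=0, ERR=26340031776865/549755813888
(3,5): OLD=1248435732300815/8796093022208 → NEW=255, ERR=-994567988362225/8796093022208
(4,0): OLD=375676099235/2147483648 → NEW=255, ERR=-171932231005/2147483648
(4,1): OLD=4314859483847/34359738368 → NEW=0, ERR=4314859483847/34359738368
(4,2): OLD=296753254068261/1099511627776 → NEW=255, ERR=16377788985381/1099511627776
(4,3): OLD=3081393691137945/17592186044416 → NEW=255, ERR=-1404613750188135/17592186044416
(4,4): OLD=22324155073592105/281474976710656 → NEW=0, ERR=22324155073592105/281474976710656
(4,5): OLD=560063458186144127/4503599627370496 → NEW=0, ERR=560063458186144127/4503599627370496
Row 0: ##.###
Row 1: .#.#..
Row 2: ##.###
Row 3: .#.#.#
Row 4: #.##..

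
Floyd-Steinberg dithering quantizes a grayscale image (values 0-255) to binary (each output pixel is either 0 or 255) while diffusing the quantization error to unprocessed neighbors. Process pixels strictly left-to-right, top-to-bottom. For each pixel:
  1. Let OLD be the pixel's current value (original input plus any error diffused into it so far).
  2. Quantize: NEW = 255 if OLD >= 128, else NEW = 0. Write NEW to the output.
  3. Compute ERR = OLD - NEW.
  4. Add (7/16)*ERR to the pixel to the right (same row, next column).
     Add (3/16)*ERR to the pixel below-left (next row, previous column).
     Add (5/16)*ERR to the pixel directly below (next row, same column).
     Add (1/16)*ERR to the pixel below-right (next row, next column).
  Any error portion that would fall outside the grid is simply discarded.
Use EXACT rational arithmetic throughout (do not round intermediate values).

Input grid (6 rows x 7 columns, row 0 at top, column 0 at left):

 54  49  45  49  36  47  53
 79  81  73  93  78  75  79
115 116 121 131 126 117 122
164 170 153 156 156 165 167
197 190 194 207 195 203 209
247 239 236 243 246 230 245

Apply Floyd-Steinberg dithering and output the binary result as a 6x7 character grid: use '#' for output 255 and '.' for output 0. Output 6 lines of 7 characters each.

(0,0): OLD=54 → NEW=0, ERR=54
(0,1): OLD=581/8 → NEW=0, ERR=581/8
(0,2): OLD=9827/128 → NEW=0, ERR=9827/128
(0,3): OLD=169141/2048 → NEW=0, ERR=169141/2048
(0,4): OLD=2363635/32768 → NEW=0, ERR=2363635/32768
(0,5): OLD=41186981/524288 → NEW=0, ERR=41186981/524288
(0,6): OLD=732905091/8388608 → NEW=0, ERR=732905091/8388608
(1,0): OLD=14015/128 → NEW=0, ERR=14015/128
(1,1): OLD=173433/1024 → NEW=255, ERR=-87687/1024
(1,2): OLD=2606765/32768 → NEW=0, ERR=2606765/32768
(1,3): OLD=22536009/131072 → NEW=255, ERR=-10887351/131072
(1,4): OLD=705417435/8388608 → NEW=0, ERR=705417435/8388608
(1,5): OLD=10551507979/67108864 → NEW=255, ERR=-6561252341/67108864
(1,6): OLD=73484974917/1073741824 → NEW=0, ERR=73484974917/1073741824
(2,0): OLD=2181699/16384 → NEW=255, ERR=-1996221/16384
(2,1): OLD=30248529/524288 → NEW=0, ERR=30248529/524288
(2,2): OLD=1259758515/8388608 → NEW=255, ERR=-879336525/8388608
(2,3): OLD=5363399259/67108864 → NEW=0, ERR=5363399259/67108864
(2,4): OLD=87896940651/536870912 → NEW=255, ERR=-49005141909/536870912
(2,5): OLD=1109820876953/17179869184 → NEW=0, ERR=1109820876953/17179869184
(2,6): OLD=45502968179903/274877906944 → NEW=255, ERR=-24590898090817/274877906944
(3,0): OLD=1147081939/8388608 → NEW=255, ERR=-992013101/8388608
(3,1): OLD=7316364823/67108864 → NEW=0, ERR=7316364823/67108864
(3,2): OLD=100142800661/536870912 → NEW=255, ERR=-36759281899/536870912
(3,3): OLD=273489457523/2147483648 → NEW=0, ERR=273489457523/2147483648
(3,4): OLD=55058033240275/274877906944 → NEW=255, ERR=-15035833030445/274877906944
(3,5): OLD=305174593172713/2199023255552 → NEW=255, ERR=-255576336993047/2199023255552
(3,6): OLD=3245176928500919/35184372088832 → NEW=0, ERR=3245176928500919/35184372088832
(4,0): OLD=193795709757/1073741824 → NEW=255, ERR=-80008455363/1073741824
(4,1): OLD=2941891774937/17179869184 → NEW=255, ERR=-1438974866983/17179869184
(4,2): OLD=45808741149655/274877906944 → NEW=255, ERR=-24285125121065/274877906944
(4,3): OLD=425752376671085/2199023255552 → NEW=255, ERR=-134998553494675/2199023255552
(4,4): OLD=2413926777583063/17592186044416 → NEW=255, ERR=-2072080663743017/17592186044416
(4,5): OLD=72634548450286135/562949953421312 → NEW=255, ERR=-70917689672148425/562949953421312
(4,6): OLD=1580267428545681841/9007199254740992 → NEW=255, ERR=-716568381413271119/9007199254740992
(5,0): OLD=57177241985179/274877906944 → NEW=255, ERR=-12916624285541/274877906944
(5,1): OLD=376130608430153/2199023255552 → NEW=255, ERR=-184620321735607/2199023255552
(5,2): OLD=2725290056257327/17592186044416 → NEW=255, ERR=-1760717385068753/17592186044416
(5,3): OLD=21451482753221963/140737488355328 → NEW=255, ERR=-14436576777386677/140737488355328
(5,4): OLD=1232701261989492281/9007199254740992 → NEW=255, ERR=-1064134547969460679/9007199254740992
(5,5): OLD=8406762901906256873/72057594037927936 → NEW=0, ERR=8406762901906256873/72057594037927936
(5,6): OLD=303572909407455464071/1152921504606846976 → NEW=255, ERR=9577925732709485191/1152921504606846976
Row 0: .......
Row 1: .#.#.#.
Row 2: #.#.#.#
Row 3: #.#.##.
Row 4: #######
Row 5: #####.#

Answer: .......
.#.#.#.
#.#.#.#
#.#.##.
#######
#####.#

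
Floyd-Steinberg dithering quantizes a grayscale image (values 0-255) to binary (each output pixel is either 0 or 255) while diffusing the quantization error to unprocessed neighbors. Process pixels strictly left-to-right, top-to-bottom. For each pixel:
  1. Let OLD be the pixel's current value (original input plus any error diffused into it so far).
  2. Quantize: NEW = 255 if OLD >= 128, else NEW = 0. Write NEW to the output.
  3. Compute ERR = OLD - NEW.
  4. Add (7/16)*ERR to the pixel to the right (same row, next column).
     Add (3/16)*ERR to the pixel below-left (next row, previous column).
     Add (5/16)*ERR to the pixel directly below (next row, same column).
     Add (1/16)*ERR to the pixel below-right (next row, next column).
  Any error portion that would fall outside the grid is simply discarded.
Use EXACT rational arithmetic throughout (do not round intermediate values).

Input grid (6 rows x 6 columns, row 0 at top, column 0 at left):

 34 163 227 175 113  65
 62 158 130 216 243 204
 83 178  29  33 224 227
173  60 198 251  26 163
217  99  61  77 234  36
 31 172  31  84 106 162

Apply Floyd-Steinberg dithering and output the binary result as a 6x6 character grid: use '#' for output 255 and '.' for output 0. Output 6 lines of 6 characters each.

(0,0): OLD=34 → NEW=0, ERR=34
(0,1): OLD=1423/8 → NEW=255, ERR=-617/8
(0,2): OLD=24737/128 → NEW=255, ERR=-7903/128
(0,3): OLD=303079/2048 → NEW=255, ERR=-219161/2048
(0,4): OLD=2168657/32768 → NEW=0, ERR=2168657/32768
(0,5): OLD=49259319/524288 → NEW=0, ERR=49259319/524288
(1,0): OLD=7445/128 → NEW=0, ERR=7445/128
(1,1): OLD=153491/1024 → NEW=255, ERR=-107629/1024
(1,2): OLD=1305359/32768 → NEW=0, ERR=1305359/32768
(1,3): OLD=27333411/131072 → NEW=255, ERR=-6089949/131072
(1,4): OLD=2133078473/8388608 → NEW=255, ERR=-6016567/8388608
(1,5): OLD=31834222255/134217728 → NEW=255, ERR=-2391298385/134217728
(2,0): OLD=1334785/16384 → NEW=0, ERR=1334785/16384
(2,1): OLD=100611611/524288 → NEW=255, ERR=-33081829/524288
(2,2): OLD=-12059887/8388608 → NEW=0, ERR=-12059887/8388608
(2,3): OLD=1356052169/67108864 → NEW=0, ERR=1356052169/67108864
(2,4): OLD=486129739227/2147483648 → NEW=255, ERR=-61478591013/2147483648
(2,5): OLD=7176466360493/34359738368 → NEW=255, ERR=-1585266923347/34359738368
(3,0): OLD=1565549297/8388608 → NEW=255, ERR=-573545743/8388608
(3,1): OLD=1019463709/67108864 → NEW=0, ERR=1019463709/67108864
(3,2): OLD=109544207015/536870912 → NEW=255, ERR=-27357875545/536870912
(3,3): OLD=7887719058037/34359738368 → NEW=255, ERR=-874014225803/34359738368
(3,4): OLD=-402118880043/274877906944 → NEW=0, ERR=-402118880043/274877906944
(3,5): OLD=642786812566107/4398046511104 → NEW=255, ERR=-478715047765413/4398046511104
(4,0): OLD=213118537215/1073741824 → NEW=255, ERR=-60685627905/1073741824
(4,1): OLD=1120003642227/17179869184 → NEW=0, ERR=1120003642227/17179869184
(4,2): OLD=38360558205545/549755813888 → NEW=0, ERR=38360558205545/549755813888
(4,3): OLD=845474754246253/8796093022208 → NEW=0, ERR=845474754246253/8796093022208
(4,4): OLD=35690518605665597/140737488355328 → NEW=255, ERR=-197540924943043/140737488355328
(4,5): OLD=2881714309019531/2251799813685248 → NEW=0, ERR=2881714309019531/2251799813685248
(5,0): OLD=7026375809545/274877906944 → NEW=0, ERR=7026375809545/274877906944
(5,1): OLD=1874508477039001/8796093022208 → NEW=255, ERR=-368495243624039/8796093022208
(5,2): OLD=3981053108824739/70368744177664 → NEW=0, ERR=3981053108824739/70368744177664
(5,3): OLD=321751588338597809/2251799813685248 → NEW=255, ERR=-252457364151140431/2251799813685248
(5,4): OLD=282641792621356689/4503599627370496 → NEW=0, ERR=282641792621356689/4503599627370496
(5,5): OLD=13674318615985840389/72057594037927936 → NEW=255, ERR=-4700367863685783291/72057594037927936
Row 0: .###..
Row 1: .#.###
Row 2: .#..##
Row 3: #.##.#
Row 4: #...#.
Row 5: .#.#.#

Answer: .###..
.#.###
.#..##
#.##.#
#...#.
.#.#.#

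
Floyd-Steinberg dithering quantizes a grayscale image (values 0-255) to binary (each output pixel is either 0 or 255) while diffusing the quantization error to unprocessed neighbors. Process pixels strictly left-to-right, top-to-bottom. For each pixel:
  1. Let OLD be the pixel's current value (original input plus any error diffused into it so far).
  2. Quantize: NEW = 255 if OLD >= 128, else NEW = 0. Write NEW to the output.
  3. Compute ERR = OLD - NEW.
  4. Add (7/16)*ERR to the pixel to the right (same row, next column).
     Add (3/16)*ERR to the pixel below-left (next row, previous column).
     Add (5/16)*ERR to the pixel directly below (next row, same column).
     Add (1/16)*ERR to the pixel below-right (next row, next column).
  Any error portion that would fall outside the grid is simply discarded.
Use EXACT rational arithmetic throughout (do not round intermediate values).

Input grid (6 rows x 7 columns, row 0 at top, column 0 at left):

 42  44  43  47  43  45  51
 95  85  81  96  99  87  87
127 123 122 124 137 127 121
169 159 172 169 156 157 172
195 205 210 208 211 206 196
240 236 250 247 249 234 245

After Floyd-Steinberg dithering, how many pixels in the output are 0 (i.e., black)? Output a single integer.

Answer: 17

Derivation:
(0,0): OLD=42 → NEW=0, ERR=42
(0,1): OLD=499/8 → NEW=0, ERR=499/8
(0,2): OLD=8997/128 → NEW=0, ERR=8997/128
(0,3): OLD=159235/2048 → NEW=0, ERR=159235/2048
(0,4): OLD=2523669/32768 → NEW=0, ERR=2523669/32768
(0,5): OLD=41258643/524288 → NEW=0, ERR=41258643/524288
(0,6): OLD=716629509/8388608 → NEW=0, ERR=716629509/8388608
(1,0): OLD=15337/128 → NEW=0, ERR=15337/128
(1,1): OLD=176863/1024 → NEW=255, ERR=-84257/1024
(1,2): OLD=2799819/32768 → NEW=0, ERR=2799819/32768
(1,3): OLD=23135855/131072 → NEW=255, ERR=-10287505/131072
(1,4): OLD=908855661/8388608 → NEW=0, ERR=908855661/8388608
(1,5): OLD=12067785597/67108864 → NEW=255, ERR=-5044974723/67108864
(1,6): OLD=92047002291/1073741824 → NEW=0, ERR=92047002291/1073741824
(2,0): OLD=2441477/16384 → NEW=255, ERR=-1736443/16384
(2,1): OLD=39021831/524288 → NEW=0, ERR=39021831/524288
(2,2): OLD=1353958869/8388608 → NEW=255, ERR=-785136171/8388608
(2,3): OLD=5649182061/67108864 → NEW=0, ERR=5649182061/67108864
(2,4): OLD=101299502013/536870912 → NEW=255, ERR=-35602580547/536870912
(2,5): OLD=1672283812351/17179869184 → NEW=0, ERR=1672283812351/17179869184
(2,6): OLD=51038460080873/274877906944 → NEW=255, ERR=-19055406189847/274877906944
(3,0): OLD=1256909365/8388608 → NEW=255, ERR=-882185675/8388608
(3,1): OLD=7521299089/67108864 → NEW=0, ERR=7521299089/67108864
(3,2): OLD=113934790531/536870912 → NEW=255, ERR=-22967292029/536870912
(3,3): OLD=339959681925/2147483648 → NEW=255, ERR=-207648648315/2147483648
(3,4): OLD=32019258334773/274877906944 → NEW=0, ERR=32019258334773/274877906944
(3,5): OLD=486508037882607/2199023255552 → NEW=255, ERR=-74242892283153/2199023255552
(3,6): OLD=4983847833684081/35184372088832 → NEW=255, ERR=-3988167048968079/35184372088832
(4,0): OLD=196656125947/1073741824 → NEW=255, ERR=-77148039173/1073741824
(4,1): OLD=3332817317055/17179869184 → NEW=255, ERR=-1048049324865/17179869184
(4,2): OLD=43655133466769/274877906944 → NEW=255, ERR=-26438732803951/274877906944
(4,3): OLD=340562965622923/2199023255552 → NEW=255, ERR=-220187964542837/2199023255552
(4,4): OLD=3363998099805297/17592186044416 → NEW=255, ERR=-1122009341520783/17592186044416
(4,5): OLD=86454092160793777/562949953421312 → NEW=255, ERR=-57098145961640783/562949953421312
(4,6): OLD=1027664487855815463/9007199254740992 → NEW=0, ERR=1027664487855815463/9007199254740992
(5,0): OLD=56654706558125/274877906944 → NEW=255, ERR=-13439159712595/274877906944
(5,1): OLD=380477408101519/2199023255552 → NEW=255, ERR=-180273522064241/2199023255552
(5,2): OLD=2840957424194521/17592186044416 → NEW=255, ERR=-1645050017131559/17592186044416
(5,3): OLD=22071671810941213/140737488355328 → NEW=255, ERR=-13816387719667427/140737488355328
(5,4): OLD=1448749706828605151/9007199254740992 → NEW=255, ERR=-848086103130347809/9007199254740992
(5,5): OLD=12863512145807691119/72057594037927936 → NEW=255, ERR=-5511174333863932561/72057594037927936
(5,6): OLD=277685565122772579489/1152921504606846976 → NEW=255, ERR=-16309418551973399391/1152921504606846976
Output grid:
  Row 0: .......  (7 black, running=7)
  Row 1: .#.#.#.  (4 black, running=11)
  Row 2: #.#.#.#  (3 black, running=14)
  Row 3: #.##.##  (2 black, running=16)
  Row 4: ######.  (1 black, running=17)
  Row 5: #######  (0 black, running=17)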